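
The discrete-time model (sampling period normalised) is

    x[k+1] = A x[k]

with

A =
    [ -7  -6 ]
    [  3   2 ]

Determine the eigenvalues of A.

det(zI - A) = z^2 - (tr A)z + det A, with tr A = (-7) + 2 = -5 and det A = (-7)·2 - (-6)·3 = -14 - (-18) = 4.
So p(z) = det(zI - A) = z^2 + 5z + 4.
Factor z^2 + 5z + 4: two numbers with sum -5 and product 4 are -1 and -4, so z^2 + 5z + 4 = (z + 1)(z + 4).
Hence p(z) = (z + 1) (z + 4), with roots -4, -1.

-4, -1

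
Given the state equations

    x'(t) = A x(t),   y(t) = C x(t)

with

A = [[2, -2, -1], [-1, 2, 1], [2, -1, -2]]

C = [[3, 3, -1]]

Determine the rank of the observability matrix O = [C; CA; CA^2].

3

CA = [[1, 1, 2]]
CA^2 = [[5, -2, -4]]
Observability matrix O = [C; CA; CA^2] = [[3, 3, -1], [1, 1, 2], [5, -2, -4]]
det(O) = 3·(1·(-4) - 2·(-2)) - 3·(1·(-4) - 2·5) + (-1)·(1·(-2) - 1·5) = 3·0 - 3·(-14) + (-1)·(-7) = 49 ≠ 0, so rank(O) = 3.
rank(O) = 3 = n, so the pair (A, C) is completely observable.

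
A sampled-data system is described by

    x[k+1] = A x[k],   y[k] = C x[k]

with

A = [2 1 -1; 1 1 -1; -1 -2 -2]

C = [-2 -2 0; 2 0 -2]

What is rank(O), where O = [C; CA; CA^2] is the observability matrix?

CA = [[-6, -4, 4], [6, 6, 2]]
CA^2 = [[-20, -18, 2], [16, 8, -16]]
Observability matrix O = [C; CA; CA^2] = [[-2, -2, 0], [2, 0, -2], [-6, -4, 4], [6, 6, 2], [-20, -18, 2], [16, 8, -16]]
Take the 3×3 submatrix of O formed by rows 1, 2, 3: [[-2, -2, 0], [2, 0, -2], [-6, -4, 4]]. Its determinant is (-2)·(0·4 - (-2)·(-4)) - (-2)·(2·4 - (-2)·(-6)) + 0·(2·(-4) - 0·(-6)) = (-2)·(-8) - (-2)·(-4) + 0·(-8) = 8 ≠ 0.
So rank(O) ≥ 3; since O has 3 columns, rank(O) = 3.
rank(O) = 3 = n, so the pair (A, C) is completely observable.

3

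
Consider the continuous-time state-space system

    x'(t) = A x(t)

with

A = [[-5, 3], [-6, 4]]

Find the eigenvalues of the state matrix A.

det(sI - A) = s^2 - (tr A)s + det A, with tr A = (-5) + 4 = -1 and det A = (-5)·4 - 3·(-6) = -20 - (-18) = -2.
So p(s) = det(sI - A) = s^2 + s - 2.
Factor s^2 + s - 2: two numbers with sum -1 and product -2 are 1 and -2, so s^2 + s - 2 = (s - 1)(s + 2).
Hence p(s) = (s - 1) (s + 2), with roots -2, 1.
At least one eigenvalue has non-negative real part, so the system is not asymptotically stable.

-2, 1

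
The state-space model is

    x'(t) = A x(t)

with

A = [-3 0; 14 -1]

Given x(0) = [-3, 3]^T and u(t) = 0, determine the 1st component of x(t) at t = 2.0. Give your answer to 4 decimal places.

det(sI - A) = s^2 - (tr A)s + det A, with tr A = (-3) + (-1) = -4 and det A = (-3)·(-1) - 0·14 = 3 - 0 = 3.
So p(s) = det(sI - A) = s^2 + 4s + 3.
Factor s^2 + 4s + 3: two numbers with sum -4 and product 3 are -1 and -3, so s^2 + 4s + 3 = (s + 1)(s + 3).
Hence p(s) = (s + 1) (s + 3), with roots -3, -1.
The eigenvalues -3, -1 are distinct and real, so A is diagonalisable and x(t) = e^{At} x(0) = V diag(e^{λ_i t}) V^{-1} x(0), where the columns of V are the eigenvectors.
λ = -3: A - (-3)I = [[0, 0], [14, 2]]. Row 2 gives 14·v1 + 2·v2 = 0, so take v_1 = [-1, 7]^T.
λ = -1: A - (-1)I = [[-2, 0], [14, 0]]. Row 1 gives (-2)·v1 + 0·v2 = 0, so take v_2 = [0, 1]^T.
V = [v_1 v_2] = [[-1, 0], [7, 1]] has det V = -1, so V^{-1} = adj(V)/det V = [[-1, 0], [7, 1]].
Modal coordinates z(0) = V^{-1} x(0): (-1)·(-3) + 0·3 = 3; 7·(-3) + 1·3 = -18; so z(0) = [3, -18]^T.
x_1(t) = Σ_i (v_i)_1 · z_i(0) · e^{λ_i t} (row 1 of V times the modal terms).
x_1(2.0) = (-1)·3·e^{-3·2.0} + 0·(-18)·e^{-1·2.0} = (-3)·0.002479 + 0·0.135335 = -0.0074.

-0.0074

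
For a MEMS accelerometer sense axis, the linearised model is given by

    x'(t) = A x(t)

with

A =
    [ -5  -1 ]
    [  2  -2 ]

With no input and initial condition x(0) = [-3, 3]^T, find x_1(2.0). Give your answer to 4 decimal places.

-0.0010

det(sI - A) = s^2 - (tr A)s + det A, with tr A = (-5) + (-2) = -7 and det A = (-5)·(-2) - (-1)·2 = 10 - (-2) = 12.
So p(s) = det(sI - A) = s^2 + 7s + 12.
Factor s^2 + 7s + 12: two numbers with sum -7 and product 12 are -3 and -4, so s^2 + 7s + 12 = (s + 3)(s + 4).
Hence p(s) = (s + 3) (s + 4), with roots -4, -3.
The eigenvalues -4, -3 are distinct and real, so A is diagonalisable and x(t) = e^{At} x(0) = V diag(e^{λ_i t}) V^{-1} x(0), where the columns of V are the eigenvectors.
λ = -4: A - (-4)I = [[-1, -1], [2, 2]]. Row 1 gives (-1)·v1 + (-1)·v2 = 0, so take v_1 = [1, -1]^T.
λ = -3: A - (-3)I = [[-2, -1], [2, 1]]. Row 1 gives (-2)·v1 + (-1)·v2 = 0, so take v_2 = [1, -2]^T.
V = [v_1 v_2] = [[1, 1], [-1, -2]] has det V = -1, so V^{-1} = adj(V)/det V = [[2, 1], [-1, -1]].
Modal coordinates z(0) = V^{-1} x(0): 2·(-3) + 1·3 = -3; (-1)·(-3) + (-1)·3 = 0; so z(0) = [-3, 0]^T.
x_1(t) = Σ_i (v_i)_1 · z_i(0) · e^{λ_i t} (row 1 of V times the modal terms).
x_1(2.0) = 1·(-3)·e^{-4·2.0} + 1·0·e^{-3·2.0} = (-3)·0.000335 + 0·0.002479 = -0.0010.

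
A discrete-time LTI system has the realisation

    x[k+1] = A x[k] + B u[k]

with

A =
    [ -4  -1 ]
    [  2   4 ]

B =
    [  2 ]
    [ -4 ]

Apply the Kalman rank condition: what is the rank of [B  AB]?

AB = [[-4], [-12]]
Controllability matrix C = [B  AB] = [[2, -4], [-4, -12]]
det(C) = 2·(-12) - (-4)·(-4) = -24 - 16 = -40 ≠ 0, so rank(C) = 2.
rank(C) = 2 = n, so the pair (A, B) is completely controllable.

2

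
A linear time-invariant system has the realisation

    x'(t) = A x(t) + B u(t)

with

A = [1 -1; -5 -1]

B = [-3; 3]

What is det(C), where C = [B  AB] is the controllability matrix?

-18

AB = [[-6], [12]]
Controllability matrix C = [B  AB] = [[-3, -6], [3, 12]]
det(C) = (-3)·12 - (-6)·3 = -36 - (-18) = -18
Since det(C) ≠ 0, rank(C) = 2 and the system is completely controllable.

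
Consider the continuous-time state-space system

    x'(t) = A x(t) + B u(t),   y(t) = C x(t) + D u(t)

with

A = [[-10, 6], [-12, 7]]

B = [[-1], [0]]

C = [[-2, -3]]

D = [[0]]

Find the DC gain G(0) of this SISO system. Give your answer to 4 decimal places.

G(0) = C(-A)^{-1}B + D = -C A^{-1} B + D.
det A = 2, so A^{-1} = (1/2)·adj(A) = [[7/2, -3], [6, -5]]
A^{-1} B = [-7/2, -6]^T
C A^{-1} B = 25
G(0) = D - C A^{-1} B = 0 - (25) = -25

-25.0000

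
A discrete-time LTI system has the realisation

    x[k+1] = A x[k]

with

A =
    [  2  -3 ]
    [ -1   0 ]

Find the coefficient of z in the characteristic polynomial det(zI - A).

For a 2×2 matrix, det(zI - A) = z^2 - (tr A)z + det A.
tr A = 2, det A = -3.
So p(z) = z^2 - 2z - 3.
The coefficient of z is -2.

-2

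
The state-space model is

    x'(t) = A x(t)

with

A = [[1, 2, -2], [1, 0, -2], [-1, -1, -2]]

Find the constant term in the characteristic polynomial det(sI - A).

Expand det(sI - A) for the 3×3 matrix.
p(s) = s^3 + s^2 - 8s - 8.
(Check: constant term = det(-A) = (-1)^3 det A = -8; coefficient of s^2 = -tr A = 1.)
The constant term is -8.

-8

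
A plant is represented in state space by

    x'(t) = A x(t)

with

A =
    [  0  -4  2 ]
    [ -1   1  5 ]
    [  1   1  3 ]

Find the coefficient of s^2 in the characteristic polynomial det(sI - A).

-4

Expand det(sI - A) for the 3×3 matrix.
p(s) = s^3 - 4s^2 - 8s + 36.
(Check: constant term = det(-A) = (-1)^3 det A = 36; coefficient of s^2 = -tr A = -4.)
The coefficient of s^2 is -4.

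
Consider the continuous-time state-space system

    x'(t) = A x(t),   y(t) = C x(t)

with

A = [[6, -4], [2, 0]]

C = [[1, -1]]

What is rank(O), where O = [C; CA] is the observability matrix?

CA = [[4, -4]]
Observability matrix O = [C; CA] = [[1, -1], [4, -4]]
Every row of O is a scalar multiple of row 1 = [1, -1] (multipliers 1, 4), so the rows span a one-dimensional space.
O ≠ 0, hence rank(O) = 1.
rank(O) = 1 < n = 2, so the pair (A, C) is not completely observable.

1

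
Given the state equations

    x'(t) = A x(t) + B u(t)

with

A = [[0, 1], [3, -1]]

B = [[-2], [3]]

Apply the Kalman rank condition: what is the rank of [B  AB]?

AB = [[3], [-9]]
Controllability matrix C = [B  AB] = [[-2, 3], [3, -9]]
det(C) = (-2)·(-9) - 3·3 = 18 - 9 = 9 ≠ 0, so rank(C) = 2.
rank(C) = 2 = n, so the pair (A, B) is completely controllable.

2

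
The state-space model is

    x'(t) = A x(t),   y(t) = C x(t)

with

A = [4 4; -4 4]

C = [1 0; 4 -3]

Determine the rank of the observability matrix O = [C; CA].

CA = [[4, 4], [28, 4]]
Observability matrix O = [C; CA] = [[1, 0], [4, -3], [4, 4], [28, 4]]
Take the 2×2 submatrix of O formed by rows 1, 2: [[1, 0], [4, -3]]. Its determinant is 1·(-3) - 0·4 = -3 - 0 = -3 ≠ 0.
So rank(O) ≥ 2; since O has 2 columns, rank(O) = 2.
rank(O) = 2 = n, so the pair (A, C) is completely observable.

2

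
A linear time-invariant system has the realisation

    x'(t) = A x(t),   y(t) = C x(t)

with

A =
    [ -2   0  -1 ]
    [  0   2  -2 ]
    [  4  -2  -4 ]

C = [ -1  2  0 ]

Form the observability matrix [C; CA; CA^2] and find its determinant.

CA = [[2, 4, -3]]
CA^2 = [[-16, 14, 2]]
Observability matrix O = [C; CA; CA^2] = [[-1, 2, 0], [2, 4, -3], [-16, 14, 2]]
Expanding along the first row, det(O) = (-1)·(4·2 - (-3)·14) - 2·(2·2 - (-3)·(-16)) + 0·(2·14 - 4·(-16)) = (-1)·50 - 2·(-44) + 0·92 = 38
Since det(O) ≠ 0, rank(O) = 3 and the system is completely observable.

38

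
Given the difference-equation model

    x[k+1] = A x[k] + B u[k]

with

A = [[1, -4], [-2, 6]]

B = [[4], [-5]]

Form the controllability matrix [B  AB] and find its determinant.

AB = [[24], [-38]]
Controllability matrix C = [B  AB] = [[4, 24], [-5, -38]]
det(C) = 4·(-38) - 24·(-5) = -152 - (-120) = -32
Since det(C) ≠ 0, rank(C) = 2 and the system is completely controllable.

-32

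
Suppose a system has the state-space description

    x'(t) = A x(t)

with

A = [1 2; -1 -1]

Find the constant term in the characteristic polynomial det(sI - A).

For a 2×2 matrix, det(sI - A) = s^2 - (tr A)s + det A.
tr A = 0, det A = 1.
So p(s) = s^2 + 1.
The constant term is 1.

1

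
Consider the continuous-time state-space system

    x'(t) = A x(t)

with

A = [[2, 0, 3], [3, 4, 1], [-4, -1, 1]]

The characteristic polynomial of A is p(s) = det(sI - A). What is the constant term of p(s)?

-49

Expand det(sI - A) for the 3×3 matrix.
p(s) = s^3 - 7s^2 + 27s - 49.
(Check: constant term = det(-A) = (-1)^3 det A = -49; coefficient of s^2 = -tr A = -7.)
The constant term is -49.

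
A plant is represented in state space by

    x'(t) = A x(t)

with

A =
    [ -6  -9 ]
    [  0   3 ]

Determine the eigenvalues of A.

det(sI - A) = s^2 - (tr A)s + det A, with tr A = (-6) + 3 = -3 and det A = (-6)·3 - (-9)·0 = -18 - 0 = -18.
So p(s) = det(sI - A) = s^2 + 3s - 18.
Factor s^2 + 3s - 18: two numbers with sum -3 and product -18 are 3 and -6, so s^2 + 3s - 18 = (s - 3)(s + 6).
Hence p(s) = (s - 3) (s + 6), with roots -6, 3.
At least one eigenvalue has non-negative real part, so the system is not asymptotically stable.

-6, 3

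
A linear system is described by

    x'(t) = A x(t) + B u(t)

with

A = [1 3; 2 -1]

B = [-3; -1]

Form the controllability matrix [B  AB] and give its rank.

AB = [[-6], [-5]]
Controllability matrix C = [B  AB] = [[-3, -6], [-1, -5]]
det(C) = (-3)·(-5) - (-6)·(-1) = 15 - 6 = 9 ≠ 0, so rank(C) = 2.
rank(C) = 2 = n, so the pair (A, B) is completely controllable.

2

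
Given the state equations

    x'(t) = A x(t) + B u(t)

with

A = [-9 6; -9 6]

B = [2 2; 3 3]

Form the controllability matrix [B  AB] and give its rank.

1

AB = [[0, 0], [0, 0]]
Controllability matrix C = [B  AB] = [[2, 2, 0, 0], [3, 3, 0, 0]]
Every column of C is a scalar multiple of column 1 = [2, 3] (multipliers 1, 1, 0, 0), so the columns span a one-dimensional space.
C ≠ 0, hence rank(C) = 1.
rank(C) = 1 < n = 2, so the pair (A, B) is not completely controllable.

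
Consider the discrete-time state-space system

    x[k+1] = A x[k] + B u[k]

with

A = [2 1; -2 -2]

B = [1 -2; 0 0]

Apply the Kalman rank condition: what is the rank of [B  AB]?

2

AB = [[2, -4], [-2, 4]]
Controllability matrix C = [B  AB] = [[1, -2, 2, -4], [0, 0, -2, 4]]
Take the 2×2 submatrix of C formed by columns 1, 3: [[1, 2], [0, -2]]. Its determinant is 1·(-2) - 2·0 = -2 - 0 = -2 ≠ 0.
So rank(C) ≥ 2; since C has 2 rows, rank(C) = 2.
rank(C) = 2 = n, so the pair (A, B) is completely controllable.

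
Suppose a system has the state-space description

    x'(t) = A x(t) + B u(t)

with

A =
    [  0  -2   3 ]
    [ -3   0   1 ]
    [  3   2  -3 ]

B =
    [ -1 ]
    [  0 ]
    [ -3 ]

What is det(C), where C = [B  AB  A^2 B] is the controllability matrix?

1089

AB = [[-9], [0], [6]]
A^2B = [[18], [33], [-45]]
Controllability matrix C = [B  AB  A^2B] = [[-1, -9, 18], [0, 0, 33], [-3, 6, -45]]
Expanding along the first row, det(C) = (-1)·(0·(-45) - 33·6) - (-9)·(0·(-45) - 33·(-3)) + 18·(0·6 - 0·(-3)) = (-1)·(-198) - (-9)·99 + 18·0 = 1089
Since det(C) ≠ 0, rank(C) = 3 and the system is completely controllable.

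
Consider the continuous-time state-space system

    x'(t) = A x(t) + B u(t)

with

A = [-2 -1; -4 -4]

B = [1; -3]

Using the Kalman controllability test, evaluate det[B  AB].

AB = [[1], [8]]
Controllability matrix C = [B  AB] = [[1, 1], [-3, 8]]
det(C) = 1·8 - 1·(-3) = 8 - (-3) = 11
Since det(C) ≠ 0, rank(C) = 2 and the system is completely controllable.

11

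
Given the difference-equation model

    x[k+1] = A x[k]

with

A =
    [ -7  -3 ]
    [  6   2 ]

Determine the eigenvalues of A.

-4, -1

det(zI - A) = z^2 - (tr A)z + det A, with tr A = (-7) + 2 = -5 and det A = (-7)·2 - (-3)·6 = -14 - (-18) = 4.
So p(z) = det(zI - A) = z^2 + 5z + 4.
Factor z^2 + 5z + 4: two numbers with sum -5 and product 4 are -1 and -4, so z^2 + 5z + 4 = (z + 1)(z + 4).
Hence p(z) = (z + 1) (z + 4), with roots -4, -1.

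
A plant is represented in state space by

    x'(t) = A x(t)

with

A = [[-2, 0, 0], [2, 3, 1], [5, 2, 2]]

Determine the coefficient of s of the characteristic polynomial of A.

Expand det(sI - A) for the 3×3 matrix.
p(s) = s^3 - 3s^2 - 6s + 8.
(Check: constant term = det(-A) = (-1)^3 det A = 8; coefficient of s^2 = -tr A = -3.)
The coefficient of s is -6.

-6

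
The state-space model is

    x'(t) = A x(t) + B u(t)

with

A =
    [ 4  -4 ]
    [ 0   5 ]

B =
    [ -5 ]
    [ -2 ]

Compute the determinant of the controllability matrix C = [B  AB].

AB = [[-12], [-10]]
Controllability matrix C = [B  AB] = [[-5, -12], [-2, -10]]
det(C) = (-5)·(-10) - (-12)·(-2) = 50 - 24 = 26
Since det(C) ≠ 0, rank(C) = 2 and the system is completely controllable.

26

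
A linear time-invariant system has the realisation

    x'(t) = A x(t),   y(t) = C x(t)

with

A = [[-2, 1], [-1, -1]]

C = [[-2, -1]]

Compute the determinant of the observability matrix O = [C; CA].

7

CA = [[5, -1]]
Observability matrix O = [C; CA] = [[-2, -1], [5, -1]]
det(O) = (-2)·(-1) - (-1)·5 = 2 - (-5) = 7
Since det(O) ≠ 0, rank(O) = 2 and the system is completely observable.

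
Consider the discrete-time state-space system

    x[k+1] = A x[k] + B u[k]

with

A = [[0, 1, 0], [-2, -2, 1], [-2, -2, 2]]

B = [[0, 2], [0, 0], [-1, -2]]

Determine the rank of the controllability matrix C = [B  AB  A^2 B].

3

AB = [[0, 0], [-1, -6], [-2, -8]]
A^2B = [[-1, -6], [0, 4], [-2, -4]]
Controllability matrix C = [B  AB  A^2B] = [[0, 2, 0, 0, -1, -6], [0, 0, -1, -6, 0, 4], [-1, -2, -2, -8, -2, -4]]
Take the 3×3 submatrix of C formed by columns 1, 2, 3: [[0, 2, 0], [0, 0, -1], [-1, -2, -2]]. Its determinant is 0·(0·(-2) - (-1)·(-2)) - 2·(0·(-2) - (-1)·(-1)) + 0·(0·(-2) - 0·(-1)) = 0·(-2) - 2·(-1) + 0·0 = 2 ≠ 0.
So rank(C) ≥ 3; since C has 3 rows, rank(C) = 3.
rank(C) = 3 = n, so the pair (A, B) is completely controllable.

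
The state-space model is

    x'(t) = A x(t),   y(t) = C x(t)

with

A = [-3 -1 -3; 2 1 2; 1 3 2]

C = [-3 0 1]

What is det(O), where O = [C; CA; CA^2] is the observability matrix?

1217

CA = [[10, 6, 11]]
CA^2 = [[-7, 29, 4]]
Observability matrix O = [C; CA; CA^2] = [[-3, 0, 1], [10, 6, 11], [-7, 29, 4]]
Expanding along the first row, det(O) = (-3)·(6·4 - 11·29) - 0·(10·4 - 11·(-7)) + 1·(10·29 - 6·(-7)) = (-3)·(-295) - 0·117 + 1·332 = 1217
Since det(O) ≠ 0, rank(O) = 3 and the system is completely observable.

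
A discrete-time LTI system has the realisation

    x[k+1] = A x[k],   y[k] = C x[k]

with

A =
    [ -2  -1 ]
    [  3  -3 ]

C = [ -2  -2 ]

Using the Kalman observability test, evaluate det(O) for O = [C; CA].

-20

CA = [[-2, 8]]
Observability matrix O = [C; CA] = [[-2, -2], [-2, 8]]
det(O) = (-2)·8 - (-2)·(-2) = -16 - 4 = -20
Since det(O) ≠ 0, rank(O) = 2 and the system is completely observable.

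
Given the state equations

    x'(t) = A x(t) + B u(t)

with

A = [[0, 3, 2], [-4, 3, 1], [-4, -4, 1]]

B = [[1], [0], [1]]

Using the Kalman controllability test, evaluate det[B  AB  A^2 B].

-148

AB = [[2], [-3], [-3]]
A^2B = [[-15], [-20], [1]]
Controllability matrix C = [B  AB  A^2B] = [[1, 2, -15], [0, -3, -20], [1, -3, 1]]
Expanding along the first row, det(C) = 1·((-3)·1 - (-20)·(-3)) - 2·(0·1 - (-20)·1) + (-15)·(0·(-3) - (-3)·1) = 1·(-63) - 2·20 + (-15)·3 = -148
Since det(C) ≠ 0, rank(C) = 3 and the system is completely controllable.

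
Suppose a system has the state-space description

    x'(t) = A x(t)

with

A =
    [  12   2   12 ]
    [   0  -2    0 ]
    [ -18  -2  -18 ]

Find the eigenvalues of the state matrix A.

-6, -2, 0

det(sI - A) = s^3 - (tr A)s^2 + (M11 + M22 + M33)s - det A, where Mii is the 2×2 principal minor of A obtained by deleting row i and column i.
tr A = 12 + (-2) + (-18) = -8; M11 = (-2)·(-18) - 0·(-2) = 36 - 0 = 36; M22 = 12·(-18) - 12·(-18) = -216 - (-216) = 0; M33 = 12·(-2) - 2·0 = -24 - 0 = -24; sum of minors = 12.
det A = 12·((-2)·(-18) - 0·(-2)) - 2·(0·(-18) - 0·(-18)) + 12·(0·(-2) - (-2)·(-18)) = 12·36 - 2·0 + 12·(-36) = 0.
So p(s) = det(sI - A) = s^3 + 8s^2 + 12s.
The constant term is 0, so p(s) = s(s^2 + 8s + 12).
Factor s^2 + 8s + 12: two numbers with sum -8 and product 12 are -2 and -6, so s^2 + 8s + 12 = (s + 2)(s + 6).
Hence p(s) = s (s + 2) (s + 6), with roots -6, -2, 0.
At least one eigenvalue has non-negative real part, so the system is not asymptotically stable.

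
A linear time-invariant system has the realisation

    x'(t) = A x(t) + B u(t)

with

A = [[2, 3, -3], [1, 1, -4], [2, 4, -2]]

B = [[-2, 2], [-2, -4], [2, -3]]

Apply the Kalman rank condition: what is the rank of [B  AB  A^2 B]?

3

AB = [[-16, 1], [-12, 10], [-16, -6]]
A^2B = [[-20, 50], [36, 35], [-48, 54]]
Controllability matrix C = [B  AB  A^2B] = [[-2, 2, -16, 1, -20, 50], [-2, -4, -12, 10, 36, 35], [2, -3, -16, -6, -48, 54]]
Take the 3×3 submatrix of C formed by columns 1, 2, 3: [[-2, 2, -16], [-2, -4, -12], [2, -3, -16]]. Its determinant is (-2)·((-4)·(-16) - (-12)·(-3)) - 2·((-2)·(-16) - (-12)·2) + (-16)·((-2)·(-3) - (-4)·2) = (-2)·28 - 2·56 + (-16)·14 = -392 ≠ 0.
So rank(C) ≥ 3; since C has 3 rows, rank(C) = 3.
rank(C) = 3 = n, so the pair (A, B) is completely controllable.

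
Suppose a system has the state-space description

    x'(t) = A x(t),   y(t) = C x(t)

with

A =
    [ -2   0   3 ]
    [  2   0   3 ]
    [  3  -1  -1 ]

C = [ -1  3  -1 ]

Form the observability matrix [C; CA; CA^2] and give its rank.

3

CA = [[5, 1, 7]]
CA^2 = [[13, -7, 11]]
Observability matrix O = [C; CA; CA^2] = [[-1, 3, -1], [5, 1, 7], [13, -7, 11]]
det(O) = (-1)·(1·11 - 7·(-7)) - 3·(5·11 - 7·13) + (-1)·(5·(-7) - 1·13) = (-1)·60 - 3·(-36) + (-1)·(-48) = 96 ≠ 0, so rank(O) = 3.
rank(O) = 3 = n, so the pair (A, C) is completely observable.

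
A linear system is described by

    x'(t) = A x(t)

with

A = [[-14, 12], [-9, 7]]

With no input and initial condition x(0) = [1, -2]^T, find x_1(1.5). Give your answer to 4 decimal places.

-0.5410

det(sI - A) = s^2 - (tr A)s + det A, with tr A = (-14) + 7 = -7 and det A = (-14)·7 - 12·(-9) = -98 - (-108) = 10.
So p(s) = det(sI - A) = s^2 + 7s + 10.
Factor s^2 + 7s + 10: two numbers with sum -7 and product 10 are -2 and -5, so s^2 + 7s + 10 = (s + 2)(s + 5).
Hence p(s) = (s + 2) (s + 5), with roots -5, -2.
The eigenvalues -5, -2 are distinct and real, so A is diagonalisable and x(t) = e^{At} x(0) = V diag(e^{λ_i t}) V^{-1} x(0), where the columns of V are the eigenvectors.
λ = -5: A - (-5)I = [[-9, 12], [-9, 12]]. Row 1 gives (-9)·v1 + 12·v2 = 0, so take v_1 = [-4, -3]^T.
λ = -2: A - (-2)I = [[-12, 12], [-9, 9]]. Row 1 gives (-12)·v1 + 12·v2 = 0, so take v_2 = [1, 1]^T.
V = [v_1 v_2] = [[-4, 1], [-3, 1]] has det V = -1, so V^{-1} = adj(V)/det V = [[-1, 1], [-3, 4]].
Modal coordinates z(0) = V^{-1} x(0): (-1)·1 + 1·(-2) = -3; (-3)·1 + 4·(-2) = -11; so z(0) = [-3, -11]^T.
x_1(t) = Σ_i (v_i)_1 · z_i(0) · e^{λ_i t} (row 1 of V times the modal terms).
x_1(1.5) = (-4)·(-3)·e^{-5·1.5} + 1·(-11)·e^{-2·1.5} = 12·0.000553 + (-11)·0.049787 = -0.5410.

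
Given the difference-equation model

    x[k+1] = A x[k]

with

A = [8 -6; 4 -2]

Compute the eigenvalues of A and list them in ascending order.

2, 4

det(zI - A) = z^2 - (tr A)z + det A, with tr A = 8 + (-2) = 6 and det A = 8·(-2) - (-6)·4 = -16 - (-24) = 8.
So p(z) = det(zI - A) = z^2 - 6z + 8.
Factor z^2 - 6z + 8: two numbers with sum 6 and product 8 are 4 and 2, so z^2 - 6z + 8 = (z - 4)(z - 2).
Hence p(z) = (z - 4) (z - 2), with roots 2, 4.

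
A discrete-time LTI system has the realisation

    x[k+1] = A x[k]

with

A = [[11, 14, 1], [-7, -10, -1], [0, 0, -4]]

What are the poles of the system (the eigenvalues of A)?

det(zI - A) = z^3 - (tr A)z^2 + (M11 + M22 + M33)z - det A, where Mii is the 2×2 principal minor of A obtained by deleting row i and column i.
tr A = 11 + (-10) + (-4) = -3; M11 = (-10)·(-4) - (-1)·0 = 40 - 0 = 40; M22 = 11·(-4) - 1·0 = -44 - 0 = -44; M33 = 11·(-10) - 14·(-7) = -110 - (-98) = -12; sum of minors = -16.
det A = 11·((-10)·(-4) - (-1)·0) - 14·((-7)·(-4) - (-1)·0) + 1·((-7)·0 - (-10)·0) = 11·40 - 14·28 + 1·0 = 48.
So p(z) = det(zI - A) = z^3 + 3z^2 - 16z - 48.
Rational-root test: any integer root divides -48. Testing small divisors, z = -3 works: p(-3) = -27 + 27 + 48 + (-48) = 0, so (z + 3) is a factor.
Dividing, p(z) = (z + 3)(z^2 - 16).
Factor z^2 - 16: two numbers with sum 0 and product -16 are 4 and -4, so z^2 - 16 = (z - 4)(z + 4).
Hence p(z) = (z - 4) (z + 3) (z + 4), with roots -4, -3, 4.

-4, -3, 4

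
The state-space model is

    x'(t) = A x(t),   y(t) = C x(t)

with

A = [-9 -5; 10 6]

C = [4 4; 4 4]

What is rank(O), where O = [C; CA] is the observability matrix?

CA = [[4, 4], [4, 4]]
Observability matrix O = [C; CA] = [[4, 4], [4, 4], [4, 4], [4, 4]]
Every row of O is a scalar multiple of row 1 = [4, 4] (multipliers 1, 1, 1, 1), so the rows span a one-dimensional space.
O ≠ 0, hence rank(O) = 1.
rank(O) = 1 < n = 2, so the pair (A, C) is not completely observable.

1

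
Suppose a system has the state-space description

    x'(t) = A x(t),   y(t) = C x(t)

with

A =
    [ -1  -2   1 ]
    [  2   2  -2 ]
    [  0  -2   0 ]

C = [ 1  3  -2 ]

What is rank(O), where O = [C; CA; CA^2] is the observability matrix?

CA = [[5, 8, -5]]
CA^2 = [[11, 16, -11]]
Observability matrix O = [C; CA; CA^2] = [[1, 3, -2], [5, 8, -5], [11, 16, -11]]
det(O) = 1·(8·(-11) - (-5)·16) - 3·(5·(-11) - (-5)·11) + (-2)·(5·16 - 8·11) = 1·(-8) - 3·0 + (-2)·(-8) = 8 ≠ 0, so rank(O) = 3.
rank(O) = 3 = n, so the pair (A, C) is completely observable.

3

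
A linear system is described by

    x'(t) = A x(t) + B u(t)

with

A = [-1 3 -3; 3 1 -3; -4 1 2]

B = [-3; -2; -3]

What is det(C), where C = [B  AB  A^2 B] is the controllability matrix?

AB = [[6], [-2], [4]]
A^2B = [[-24], [4], [-18]]
Controllability matrix C = [B  AB  A^2B] = [[-3, 6, -24], [-2, -2, 4], [-3, 4, -18]]
Expanding along the first row, det(C) = (-3)·((-2)·(-18) - 4·4) - 6·((-2)·(-18) - 4·(-3)) + (-24)·((-2)·4 - (-2)·(-3)) = (-3)·20 - 6·48 + (-24)·(-14) = -12
Since det(C) ≠ 0, rank(C) = 3 and the system is completely controllable.

-12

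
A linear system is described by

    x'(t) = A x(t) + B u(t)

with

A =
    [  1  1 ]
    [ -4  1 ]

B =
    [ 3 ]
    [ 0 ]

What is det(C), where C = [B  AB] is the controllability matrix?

AB = [[3], [-12]]
Controllability matrix C = [B  AB] = [[3, 3], [0, -12]]
det(C) = 3·(-12) - 3·0 = -36 - 0 = -36
Since det(C) ≠ 0, rank(C) = 2 and the system is completely controllable.

-36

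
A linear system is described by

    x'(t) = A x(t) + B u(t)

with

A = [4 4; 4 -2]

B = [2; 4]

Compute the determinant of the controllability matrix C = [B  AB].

AB = [[24], [0]]
Controllability matrix C = [B  AB] = [[2, 24], [4, 0]]
det(C) = 2·0 - 24·4 = 0 - 96 = -96
Since det(C) ≠ 0, rank(C) = 2 and the system is completely controllable.

-96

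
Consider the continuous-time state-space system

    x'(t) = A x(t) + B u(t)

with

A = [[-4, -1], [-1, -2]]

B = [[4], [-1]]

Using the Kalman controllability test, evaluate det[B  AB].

-23

AB = [[-15], [-2]]
Controllability matrix C = [B  AB] = [[4, -15], [-1, -2]]
det(C) = 4·(-2) - (-15)·(-1) = -8 - 15 = -23
Since det(C) ≠ 0, rank(C) = 2 and the system is completely controllable.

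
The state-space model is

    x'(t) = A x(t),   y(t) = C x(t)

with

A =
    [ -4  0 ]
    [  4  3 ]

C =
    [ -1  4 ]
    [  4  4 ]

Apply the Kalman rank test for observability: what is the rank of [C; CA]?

2

CA = [[20, 12], [0, 12]]
Observability matrix O = [C; CA] = [[-1, 4], [4, 4], [20, 12], [0, 12]]
Take the 2×2 submatrix of O formed by rows 1, 2: [[-1, 4], [4, 4]]. Its determinant is (-1)·4 - 4·4 = -4 - 16 = -20 ≠ 0.
So rank(O) ≥ 2; since O has 2 columns, rank(O) = 2.
rank(O) = 2 = n, so the pair (A, C) is completely observable.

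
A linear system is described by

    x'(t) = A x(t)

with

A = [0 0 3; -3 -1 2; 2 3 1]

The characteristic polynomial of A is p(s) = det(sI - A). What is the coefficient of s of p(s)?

-13

Expand det(sI - A) for the 3×3 matrix.
p(s) = s^3 - 13s + 21.
(Check: constant term = det(-A) = (-1)^3 det A = 21; coefficient of s^2 = -tr A = 0.)
The coefficient of s is -13.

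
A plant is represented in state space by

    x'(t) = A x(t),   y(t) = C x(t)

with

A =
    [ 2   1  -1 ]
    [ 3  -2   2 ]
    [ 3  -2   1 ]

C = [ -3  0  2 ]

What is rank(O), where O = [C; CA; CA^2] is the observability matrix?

3

CA = [[0, -7, 5]]
CA^2 = [[-6, 4, -9]]
Observability matrix O = [C; CA; CA^2] = [[-3, 0, 2], [0, -7, 5], [-6, 4, -9]]
det(O) = (-3)·((-7)·(-9) - 5·4) - 0·(0·(-9) - 5·(-6)) + 2·(0·4 - (-7)·(-6)) = (-3)·43 - 0·30 + 2·(-42) = -213 ≠ 0, so rank(O) = 3.
rank(O) = 3 = n, so the pair (A, C) is completely observable.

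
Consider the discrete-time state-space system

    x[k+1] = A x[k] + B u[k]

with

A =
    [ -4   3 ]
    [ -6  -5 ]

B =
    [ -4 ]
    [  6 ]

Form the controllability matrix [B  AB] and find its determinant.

-180

AB = [[34], [-6]]
Controllability matrix C = [B  AB] = [[-4, 34], [6, -6]]
det(C) = (-4)·(-6) - 34·6 = 24 - 204 = -180
Since det(C) ≠ 0, rank(C) = 2 and the system is completely controllable.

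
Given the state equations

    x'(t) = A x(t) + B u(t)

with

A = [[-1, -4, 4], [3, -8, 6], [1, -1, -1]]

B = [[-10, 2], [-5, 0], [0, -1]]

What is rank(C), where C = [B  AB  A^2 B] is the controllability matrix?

AB = [[30, -6], [10, 0], [-5, 3]]
A^2B = [[-90, 18], [-20, 0], [25, -9]]
Controllability matrix C = [B  AB  A^2B] = [[-10, 2, 30, -6, -90, 18], [-5, 0, 10, 0, -20, 0], [0, -1, -5, 3, 25, -9]]
The rows r1, r2, r3 of C are linearly dependent: r1 - 2·r2 + 2·r3 = 0 (check each entry), so rank(C) ≤ 2.
The 2×2 minor from rows 1, 2, columns 1, 2 is (-10)·0 - 2·(-5) = 0 - (-10) = 10 ≠ 0, so rank(C) = 2.
rank(C) = 2 < n = 3, so the pair (A, B) is not completely controllable.

2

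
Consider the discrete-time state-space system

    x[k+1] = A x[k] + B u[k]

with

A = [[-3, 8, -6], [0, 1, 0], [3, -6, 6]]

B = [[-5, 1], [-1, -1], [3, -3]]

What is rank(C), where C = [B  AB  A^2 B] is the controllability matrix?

AB = [[-11, 7], [-1, -1], [9, -9]]
A^2B = [[-29, 25], [-1, -1], [27, -27]]
Controllability matrix C = [B  AB  A^2B] = [[-5, 1, -11, 7, -29, 25], [-1, -1, -1, -1, -1, -1], [3, -3, 9, -9, 27, -27]]
The rows r1, r2, r3 of C are linearly dependent: r1 - 2·r2 + r3 = 0 (check each entry), so rank(C) ≤ 2.
The 2×2 minor from rows 1, 2, columns 1, 2 is (-5)·(-1) - 1·(-1) = 5 - (-1) = 6 ≠ 0, so rank(C) = 2.
rank(C) = 2 < n = 3, so the pair (A, B) is not completely controllable.

2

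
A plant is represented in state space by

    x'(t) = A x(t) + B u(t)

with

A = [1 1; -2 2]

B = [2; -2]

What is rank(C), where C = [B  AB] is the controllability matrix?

AB = [[0], [-8]]
Controllability matrix C = [B  AB] = [[2, 0], [-2, -8]]
det(C) = 2·(-8) - 0·(-2) = -16 - 0 = -16 ≠ 0, so rank(C) = 2.
rank(C) = 2 = n, so the pair (A, B) is completely controllable.

2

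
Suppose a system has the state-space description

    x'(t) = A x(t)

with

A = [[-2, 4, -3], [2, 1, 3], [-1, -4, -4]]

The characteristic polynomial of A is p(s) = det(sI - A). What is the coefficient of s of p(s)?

3

Expand det(sI - A) for the 3×3 matrix.
p(s) = s^3 + 5s^2 + 3s - 25.
(Check: constant term = det(-A) = (-1)^3 det A = -25; coefficient of s^2 = -tr A = 5.)
The coefficient of s is 3.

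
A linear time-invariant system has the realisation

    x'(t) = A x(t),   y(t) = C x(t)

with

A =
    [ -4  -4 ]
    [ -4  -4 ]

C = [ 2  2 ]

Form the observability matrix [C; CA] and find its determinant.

CA = [[-16, -16]]
Observability matrix O = [C; CA] = [[2, 2], [-16, -16]]
det(O) = 2·(-16) - 2·(-16) = -32 - (-32) = 0
Since det(O) = 0, rank(O) < 2 and the system is not completely observable.

0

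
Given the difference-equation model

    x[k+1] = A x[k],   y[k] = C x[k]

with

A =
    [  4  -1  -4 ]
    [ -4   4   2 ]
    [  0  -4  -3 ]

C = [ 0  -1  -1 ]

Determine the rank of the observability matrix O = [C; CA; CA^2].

3

CA = [[4, 0, 1]]
CA^2 = [[16, -8, -19]]
Observability matrix O = [C; CA; CA^2] = [[0, -1, -1], [4, 0, 1], [16, -8, -19]]
det(O) = 0·(0·(-19) - 1·(-8)) - (-1)·(4·(-19) - 1·16) + (-1)·(4·(-8) - 0·16) = 0·8 - (-1)·(-92) + (-1)·(-32) = -60 ≠ 0, so rank(O) = 3.
rank(O) = 3 = n, so the pair (A, C) is completely observable.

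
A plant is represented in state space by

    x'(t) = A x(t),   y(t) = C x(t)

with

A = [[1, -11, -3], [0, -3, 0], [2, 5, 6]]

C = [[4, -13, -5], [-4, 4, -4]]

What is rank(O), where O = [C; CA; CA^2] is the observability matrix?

2

CA = [[-6, -30, -42], [-12, 12, -12]]
CA^2 = [[-90, -54, -234], [-36, 36, -36]]
Observability matrix O = [C; CA; CA^2] = [[4, -13, -5], [-4, 4, -4], [-6, -30, -42], [-12, 12, -12], [-90, -54, -234], [-36, 36, -36]]
The columns c1, c2, c3 of O are linearly dependent: -2·c1 - c2 + c3 = 0 (check each entry), so rank(O) ≤ 2.
The 2×2 minor from rows 1, 2, columns 1, 2 is 4·4 - (-13)·(-4) = 16 - 52 = -36 ≠ 0, so rank(O) = 2.
rank(O) = 2 < n = 3, so the pair (A, C) is not completely observable.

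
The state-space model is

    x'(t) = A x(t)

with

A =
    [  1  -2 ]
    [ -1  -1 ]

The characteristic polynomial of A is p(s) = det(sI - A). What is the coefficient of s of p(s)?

0

For a 2×2 matrix, det(sI - A) = s^2 - (tr A)s + det A.
tr A = 0, det A = -3.
So p(s) = s^2 - 3.
The coefficient of s is 0.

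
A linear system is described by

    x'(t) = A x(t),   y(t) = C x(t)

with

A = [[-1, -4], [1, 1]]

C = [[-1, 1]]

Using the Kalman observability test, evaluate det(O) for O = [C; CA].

CA = [[2, 5]]
Observability matrix O = [C; CA] = [[-1, 1], [2, 5]]
det(O) = (-1)·5 - 1·2 = -5 - 2 = -7
Since det(O) ≠ 0, rank(O) = 2 and the system is completely observable.

-7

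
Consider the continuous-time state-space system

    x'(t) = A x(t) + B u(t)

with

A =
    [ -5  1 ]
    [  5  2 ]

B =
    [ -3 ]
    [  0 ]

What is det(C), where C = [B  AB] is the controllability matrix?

45

AB = [[15], [-15]]
Controllability matrix C = [B  AB] = [[-3, 15], [0, -15]]
det(C) = (-3)·(-15) - 15·0 = 45 - 0 = 45
Since det(C) ≠ 0, rank(C) = 2 and the system is completely controllable.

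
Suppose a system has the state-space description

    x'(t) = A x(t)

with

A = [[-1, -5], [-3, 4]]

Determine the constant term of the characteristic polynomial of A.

-19

For a 2×2 matrix, det(sI - A) = s^2 - (tr A)s + det A.
tr A = 3, det A = -19.
So p(s) = s^2 - 3s - 19.
The constant term is -19.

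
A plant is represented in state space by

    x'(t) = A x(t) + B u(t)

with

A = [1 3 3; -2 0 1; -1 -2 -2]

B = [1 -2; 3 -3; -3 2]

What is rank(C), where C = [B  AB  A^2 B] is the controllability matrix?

3

AB = [[1, -5], [-5, 6], [-1, 4]]
A^2B = [[-17, 25], [-3, 14], [11, -15]]
Controllability matrix C = [B  AB  A^2B] = [[1, -2, 1, -5, -17, 25], [3, -3, -5, 6, -3, 14], [-3, 2, -1, 4, 11, -15]]
Take the 3×3 submatrix of C formed by columns 1, 2, 3: [[1, -2, 1], [3, -3, -5], [-3, 2, -1]]. Its determinant is 1·((-3)·(-1) - (-5)·2) - (-2)·(3·(-1) - (-5)·(-3)) + 1·(3·2 - (-3)·(-3)) = 1·13 - (-2)·(-18) + 1·(-3) = -26 ≠ 0.
So rank(C) ≥ 3; since C has 3 rows, rank(C) = 3.
rank(C) = 3 = n, so the pair (A, B) is completely controllable.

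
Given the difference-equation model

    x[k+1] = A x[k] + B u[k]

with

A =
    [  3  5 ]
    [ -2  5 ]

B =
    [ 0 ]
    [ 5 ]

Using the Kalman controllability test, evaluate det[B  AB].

-125

AB = [[25], [25]]
Controllability matrix C = [B  AB] = [[0, 25], [5, 25]]
det(C) = 0·25 - 25·5 = 0 - 125 = -125
Since det(C) ≠ 0, rank(C) = 2 and the system is completely controllable.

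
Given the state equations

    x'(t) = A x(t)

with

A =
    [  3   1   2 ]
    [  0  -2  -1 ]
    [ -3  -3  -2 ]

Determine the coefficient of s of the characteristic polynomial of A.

-5

Expand det(sI - A) for the 3×3 matrix.
p(s) = s^3 + s^2 - 5s + 6.
(Check: constant term = det(-A) = (-1)^3 det A = 6; coefficient of s^2 = -tr A = 1.)
The coefficient of s is -5.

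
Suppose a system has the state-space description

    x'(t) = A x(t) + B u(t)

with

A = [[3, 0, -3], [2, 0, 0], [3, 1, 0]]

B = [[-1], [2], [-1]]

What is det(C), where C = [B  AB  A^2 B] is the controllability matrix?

AB = [[0], [-2], [-1]]
A^2B = [[3], [0], [-2]]
Controllability matrix C = [B  AB  A^2B] = [[-1, 0, 3], [2, -2, 0], [-1, -1, -2]]
Expanding along the first row, det(C) = (-1)·((-2)·(-2) - 0·(-1)) - 0·(2·(-2) - 0·(-1)) + 3·(2·(-1) - (-2)·(-1)) = (-1)·4 - 0·(-4) + 3·(-4) = -16
Since det(C) ≠ 0, rank(C) = 3 and the system is completely controllable.

-16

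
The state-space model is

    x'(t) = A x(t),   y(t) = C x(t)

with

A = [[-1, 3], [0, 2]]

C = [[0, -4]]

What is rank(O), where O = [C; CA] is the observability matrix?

CA = [[0, -8]]
Observability matrix O = [C; CA] = [[0, -4], [0, -8]]
Every row of O is a scalar multiple of row 1 = [0, -4] (multipliers 1, 2), so the rows span a one-dimensional space.
O ≠ 0, hence rank(O) = 1.
rank(O) = 1 < n = 2, so the pair (A, C) is not completely observable.

1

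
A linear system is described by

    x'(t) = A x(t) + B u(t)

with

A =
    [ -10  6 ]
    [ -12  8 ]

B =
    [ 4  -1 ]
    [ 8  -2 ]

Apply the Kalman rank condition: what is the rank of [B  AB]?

1

AB = [[8, -2], [16, -4]]
Controllability matrix C = [B  AB] = [[4, -1, 8, -2], [8, -2, 16, -4]]
Every column of C is a scalar multiple of column 1 = [4, 8] (multipliers 1, -1/4, 2, -1/2), so the columns span a one-dimensional space.
C ≠ 0, hence rank(C) = 1.
rank(C) = 1 < n = 2, so the pair (A, B) is not completely controllable.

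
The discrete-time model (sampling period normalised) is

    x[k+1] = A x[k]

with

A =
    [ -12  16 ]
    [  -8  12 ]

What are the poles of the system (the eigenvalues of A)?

-4, 4

det(zI - A) = z^2 - (tr A)z + det A, with tr A = (-12) + 12 = 0 and det A = (-12)·12 - 16·(-8) = -144 - (-128) = -16.
So p(z) = det(zI - A) = z^2 - 16.
Factor z^2 - 16: two numbers with sum 0 and product -16 are 4 and -4, so z^2 - 16 = (z - 4)(z + 4).
Hence p(z) = (z - 4) (z + 4), with roots -4, 4.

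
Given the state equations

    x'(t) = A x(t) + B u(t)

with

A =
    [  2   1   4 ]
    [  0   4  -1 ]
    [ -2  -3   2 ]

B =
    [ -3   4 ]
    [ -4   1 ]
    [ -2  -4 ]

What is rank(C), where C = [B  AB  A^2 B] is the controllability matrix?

AB = [[-18, -7], [-14, 8], [14, -19]]
A^2B = [[6, -82], [-70, 51], [106, -48]]
Controllability matrix C = [B  AB  A^2B] = [[-3, 4, -18, -7, 6, -82], [-4, 1, -14, 8, -70, 51], [-2, -4, 14, -19, 106, -48]]
Take the 3×3 submatrix of C formed by columns 1, 2, 3: [[-3, 4, -18], [-4, 1, -14], [-2, -4, 14]]. Its determinant is (-3)·(1·14 - (-14)·(-4)) - 4·((-4)·14 - (-14)·(-2)) + (-18)·((-4)·(-4) - 1·(-2)) = (-3)·(-42) - 4·(-84) + (-18)·18 = 138 ≠ 0.
So rank(C) ≥ 3; since C has 3 rows, rank(C) = 3.
rank(C) = 3 = n, so the pair (A, B) is completely controllable.

3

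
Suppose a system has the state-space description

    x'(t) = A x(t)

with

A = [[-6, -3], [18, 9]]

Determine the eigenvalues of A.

det(sI - A) = s^2 - (tr A)s + det A, with tr A = (-6) + 9 = 3 and det A = (-6)·9 - (-3)·18 = -54 - (-54) = 0.
So p(s) = det(sI - A) = s^2 - 3s.
Factor s^2 - 3s: two numbers with sum 3 and product 0 are 3 and 0, so s^2 - 3s = s(s - 3).
Hence p(s) = s (s - 3), with roots 0, 3.
At least one eigenvalue has non-negative real part, so the system is not asymptotically stable.

0, 3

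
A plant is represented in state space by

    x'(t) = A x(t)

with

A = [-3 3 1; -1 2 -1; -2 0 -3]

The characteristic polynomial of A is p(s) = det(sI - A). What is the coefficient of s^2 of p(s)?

4

Expand det(sI - A) for the 3×3 matrix.
p(s) = s^3 + 4s^2 + 2s - 19.
(Check: constant term = det(-A) = (-1)^3 det A = -19; coefficient of s^2 = -tr A = 4.)
The coefficient of s^2 is 4.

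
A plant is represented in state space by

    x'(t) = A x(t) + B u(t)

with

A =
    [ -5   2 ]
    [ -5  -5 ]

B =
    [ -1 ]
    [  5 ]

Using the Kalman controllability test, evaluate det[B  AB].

-55

AB = [[15], [-20]]
Controllability matrix C = [B  AB] = [[-1, 15], [5, -20]]
det(C) = (-1)·(-20) - 15·5 = 20 - 75 = -55
Since det(C) ≠ 0, rank(C) = 2 and the system is completely controllable.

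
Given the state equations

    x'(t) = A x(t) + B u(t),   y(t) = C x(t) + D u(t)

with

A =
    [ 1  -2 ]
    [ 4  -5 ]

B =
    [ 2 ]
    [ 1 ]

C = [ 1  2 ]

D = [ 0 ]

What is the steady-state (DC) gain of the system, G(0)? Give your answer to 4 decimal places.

7.3333

G(0) = C(-A)^{-1}B + D = -C A^{-1} B + D.
det A = 3, so A^{-1} = (1/3)·adj(A) = [[-5/3, 2/3], [-4/3, 1/3]]
A^{-1} B = [-8/3, -7/3]^T
C A^{-1} B = -22/3
G(0) = D - C A^{-1} B = 0 - (-22/3) = 22/3 ≈ 7.3333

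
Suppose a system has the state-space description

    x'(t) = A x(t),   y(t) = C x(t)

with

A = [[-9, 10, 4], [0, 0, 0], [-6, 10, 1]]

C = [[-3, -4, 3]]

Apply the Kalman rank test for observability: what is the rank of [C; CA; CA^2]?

2

CA = [[9, 0, -9]]
CA^2 = [[-27, 0, 27]]
Observability matrix O = [C; CA; CA^2] = [[-3, -4, 3], [9, 0, -9], [-27, 0, 27]]
The columns c1, c2, c3 of O are linearly dependent: c1 + c3 = 0 (check each entry), so rank(O) ≤ 2.
The 2×2 minor from rows 1, 2, columns 1, 2 is (-3)·0 - (-4)·9 = 0 - (-36) = 36 ≠ 0, so rank(O) = 2.
rank(O) = 2 < n = 3, so the pair (A, C) is not completely observable.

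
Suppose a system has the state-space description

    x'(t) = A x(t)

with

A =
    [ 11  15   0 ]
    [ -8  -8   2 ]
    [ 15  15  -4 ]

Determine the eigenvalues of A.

-4, 1, 2

det(sI - A) = s^3 - (tr A)s^2 + (M11 + M22 + M33)s - det A, where Mii is the 2×2 principal minor of A obtained by deleting row i and column i.
tr A = 11 + (-8) + (-4) = -1; M11 = (-8)·(-4) - 2·15 = 32 - 30 = 2; M22 = 11·(-4) - 0·15 = -44 - 0 = -44; M33 = 11·(-8) - 15·(-8) = -88 - (-120) = 32; sum of minors = -10.
det A = 11·((-8)·(-4) - 2·15) - 15·((-8)·(-4) - 2·15) + 0·((-8)·15 - (-8)·15) = 11·2 - 15·2 + 0·0 = -8.
So p(s) = det(sI - A) = s^3 + s^2 - 10s + 8.
Rational-root test: any integer root divides 8. Testing small divisors, s = 1 works: p(1) = 1 + 1 + (-10) + 8 = 0, so (s - 1) is a factor.
Dividing, p(s) = (s - 1)(s^2 + 2s - 8).
Factor s^2 + 2s - 8: two numbers with sum -2 and product -8 are 2 and -4, so s^2 + 2s - 8 = (s - 2)(s + 4).
Hence p(s) = (s - 2) (s - 1) (s + 4), with roots -4, 1, 2.
At least one eigenvalue has non-negative real part, so the system is not asymptotically stable.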